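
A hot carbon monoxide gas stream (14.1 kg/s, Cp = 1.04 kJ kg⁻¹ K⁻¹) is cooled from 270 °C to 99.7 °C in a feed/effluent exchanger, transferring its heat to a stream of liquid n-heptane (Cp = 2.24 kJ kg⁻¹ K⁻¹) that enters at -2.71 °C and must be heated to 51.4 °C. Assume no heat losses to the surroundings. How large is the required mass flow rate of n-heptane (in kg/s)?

ṁ_c = 20.6 kg/s

Heat released by hot stream: Q = 14.1 × 1.04 × (270 − 99.7) = 2497.3 kJ/s
Energy balance on cold side (adiabatic exchanger): Q = ṁ_c·Cp_c·(T_c,out − T_c,in)
ṁ_c = 2497.3 / [2.24 × (51.4 − -2.71)] = 20.604 kg/s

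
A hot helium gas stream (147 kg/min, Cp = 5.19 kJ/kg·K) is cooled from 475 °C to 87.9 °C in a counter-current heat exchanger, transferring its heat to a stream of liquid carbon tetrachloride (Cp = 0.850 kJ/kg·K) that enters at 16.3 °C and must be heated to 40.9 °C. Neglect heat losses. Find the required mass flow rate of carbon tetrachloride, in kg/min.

Heat released by hot stream: Q = 147 × 5.19 × (475 − 87.9) = 295330 kJ/min
Energy balance on cold side (adiabatic exchanger): Q = ṁ_c·Cp_c·(T_c,out − T_c,in)
ṁ_c = 295330 / [0.850 × (40.9 − 16.3)] = 14124 kg/min

ṁ_c = 14100 kg/min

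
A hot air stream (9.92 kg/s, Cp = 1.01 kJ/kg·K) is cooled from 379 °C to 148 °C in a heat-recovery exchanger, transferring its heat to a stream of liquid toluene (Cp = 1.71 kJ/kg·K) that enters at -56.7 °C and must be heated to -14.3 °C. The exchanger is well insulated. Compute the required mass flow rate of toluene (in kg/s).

Heat released by hot stream: Q = 9.92 × 1.01 × (379 − 148) = 2314.4 kJ/s
Energy balance on cold side (adiabatic exchanger): Q = ṁ_c·Cp_c·(T_c,out − T_c,in)
ṁ_c = 2314.4 / [1.71 × (-14.3 − -56.7)] = 31.921 kg/s

ṁ_c = 31.9 kg/s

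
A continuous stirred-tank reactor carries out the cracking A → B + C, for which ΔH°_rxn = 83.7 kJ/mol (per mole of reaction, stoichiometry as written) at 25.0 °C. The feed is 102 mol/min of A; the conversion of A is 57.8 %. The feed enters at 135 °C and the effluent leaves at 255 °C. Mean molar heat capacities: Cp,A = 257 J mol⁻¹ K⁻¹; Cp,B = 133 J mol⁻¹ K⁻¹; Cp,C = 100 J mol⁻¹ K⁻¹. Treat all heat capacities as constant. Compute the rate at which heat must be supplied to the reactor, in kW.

Extent of reaction ξ = 0.578 × 102 = 58.956 mol/min
Reaction term: ξ·ΔH°_rxn = 58.956 × 83.7 = 4934.6 kJ/min
Sensible, feed 135→25 °C: -2883.5 kJ/min
Outlet flows (mol/min): A 43.044, B 58.956, C 58.956
Sensible, products 25→255 °C: 5703.8 kJ/min
Q = ΔH = 7754.9 kJ/min = 129.25 kW
Heat supplied = 129.25 kW

Q_in = 129 kW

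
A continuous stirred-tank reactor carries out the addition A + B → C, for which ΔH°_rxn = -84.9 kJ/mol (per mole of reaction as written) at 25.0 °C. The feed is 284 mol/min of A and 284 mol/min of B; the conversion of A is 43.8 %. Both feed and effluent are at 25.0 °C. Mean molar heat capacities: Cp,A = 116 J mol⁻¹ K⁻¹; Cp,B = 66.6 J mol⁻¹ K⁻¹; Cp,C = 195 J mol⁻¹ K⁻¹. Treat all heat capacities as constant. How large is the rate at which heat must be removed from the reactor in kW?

Q_out = 176 kW

Extent of reaction ξ = 0.438 × 284 = 124.39 mol/min
Reaction term: ξ·ΔH°_rxn = 124.39 × -84.9 = -10561 kJ/min
Q = ΔH = -10561 kJ/min = -176.01 kW
Heat removed = 176.01 kW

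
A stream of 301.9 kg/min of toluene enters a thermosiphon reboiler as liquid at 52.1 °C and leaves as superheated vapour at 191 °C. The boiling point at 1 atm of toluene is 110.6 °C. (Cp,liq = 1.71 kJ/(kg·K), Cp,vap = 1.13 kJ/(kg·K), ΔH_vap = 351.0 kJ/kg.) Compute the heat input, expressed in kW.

Q = 2730 kW

liquid 52.1→110.6 °C: 100.03 kJ/kg
vaporisation at 110.6 °C: 351 kJ/kg
vapour 110.6→191 °C: 90.852 kJ/kg
Δh = 100.03 + 351 + 90.852 = 541.89 kJ/kg
Q = ṁ·Δh = 301.9 kg/min × 541.89 kJ/kg = 163600 kJ/min
|Q| = 2726.6 kW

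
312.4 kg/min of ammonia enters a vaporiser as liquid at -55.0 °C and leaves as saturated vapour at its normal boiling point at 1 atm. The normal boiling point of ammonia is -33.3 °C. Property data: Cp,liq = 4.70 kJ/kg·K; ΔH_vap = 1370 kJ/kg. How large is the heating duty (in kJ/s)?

Q = 7660 kJ/s

liquid -55.0→-33.3 °C: 101.99 kJ/kg
vaporisation at -33.3 °C: 1370 kJ/kg
Δh = 101.99 + 1370 = 1472 kJ/kg
Q = ṁ·Δh = 312.4 kg/min × 1472 kJ/kg = 459850 kJ/min
|Q| = 7664.2 kW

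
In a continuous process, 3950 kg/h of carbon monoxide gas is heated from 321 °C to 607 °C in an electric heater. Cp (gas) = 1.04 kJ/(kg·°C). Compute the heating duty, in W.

Q = ṁ·Cp·ΔT = 3950 × 1.04 × (607 − 321) = 1.1749e+06 kJ/h
Converting: 1.1749e+06 / 3600 s = 326.36 kW
Heating duty = 326360 W

Q = 326000 W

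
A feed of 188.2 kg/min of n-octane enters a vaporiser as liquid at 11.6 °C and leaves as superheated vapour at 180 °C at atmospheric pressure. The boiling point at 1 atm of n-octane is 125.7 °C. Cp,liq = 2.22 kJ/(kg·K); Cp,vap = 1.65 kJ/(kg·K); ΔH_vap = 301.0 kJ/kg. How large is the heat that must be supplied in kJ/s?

Q = 2020 kJ/s

liquid 11.6→125.7 °C: 253.3 kJ/kg
vaporisation at 125.7 °C: 301 kJ/kg
vapour 125.7→180 °C: 89.595 kJ/kg
Δh = 253.3 + 301 + 89.595 = 643.9 kJ/kg
Q = ṁ·Δh = 188.2 kg/min × 643.9 kJ/kg = 121180 kJ/min
|Q| = 2019.7 kW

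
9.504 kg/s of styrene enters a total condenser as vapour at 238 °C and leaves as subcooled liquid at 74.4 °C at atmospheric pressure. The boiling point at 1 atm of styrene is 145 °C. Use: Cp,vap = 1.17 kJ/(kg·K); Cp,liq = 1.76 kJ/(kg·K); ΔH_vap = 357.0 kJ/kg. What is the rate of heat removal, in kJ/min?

Q_c = 336000 kJ/min

vapour 238→145 °C: -108.81 kJ/kg
condensation at 145 °C: -357 kJ/kg
liquid 145→74.4 °C: -124.26 kJ/kg
Δh = -108.81 + -357 + -124.26 = -590.07 kJ/kg
Q = ṁ·Δh = 9.504 kg/s × -590.07 kJ/kg = -5608 kJ/s
|Q| = 5608 kW = 336480 kJ/min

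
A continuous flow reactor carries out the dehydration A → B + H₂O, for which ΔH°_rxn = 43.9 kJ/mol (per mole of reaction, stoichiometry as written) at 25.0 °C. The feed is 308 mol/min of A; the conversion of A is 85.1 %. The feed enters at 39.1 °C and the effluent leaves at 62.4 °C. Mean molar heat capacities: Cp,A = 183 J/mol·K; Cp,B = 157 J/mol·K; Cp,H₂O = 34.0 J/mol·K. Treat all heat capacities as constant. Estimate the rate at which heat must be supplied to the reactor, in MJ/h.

Extent of reaction ξ = 0.851 × 308 = 262.11 mol/min
Reaction term: ξ·ΔH°_rxn = 262.11 × 43.9 = 11507 kJ/min
Sensible, feed 39.1→25 °C: -794.73 kJ/min
Outlet flows (mol/min): A 45.892, B 262.11, H₂O 262.11
Sensible, products 25→62.4 °C: 2186.4 kJ/min
Q = ΔH = 12898 kJ/min = 214.97 kW
Heat supplied = 773.89 MJ/h

Q_in = 774 MJ/h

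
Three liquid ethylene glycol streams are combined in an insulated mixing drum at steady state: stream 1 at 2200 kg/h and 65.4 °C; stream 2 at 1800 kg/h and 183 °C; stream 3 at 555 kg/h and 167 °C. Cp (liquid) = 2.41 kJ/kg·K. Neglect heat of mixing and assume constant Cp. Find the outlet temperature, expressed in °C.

T_out = 124 °C

Energy balance with Q = 0: Σ ṁᵢCp,ᵢ(T_out − Tᵢ) = 0
Σ ṁᵢCp,ᵢTᵢ = 2200×2.41×65.4 + 1800×2.41×183 + 555×2.41×167 = 1.364e+06
Σ ṁᵢCp,ᵢ = 2200×2.41 + 1800×2.41 + 555×2.41 = 10978
T_out = 1.364e+06 / 10978 = 124.25 °C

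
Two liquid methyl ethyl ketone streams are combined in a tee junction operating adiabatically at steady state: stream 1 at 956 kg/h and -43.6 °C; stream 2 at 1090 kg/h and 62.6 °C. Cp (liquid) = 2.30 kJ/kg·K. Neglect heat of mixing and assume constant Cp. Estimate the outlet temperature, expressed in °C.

Energy balance with Q = 0: Σ ṁᵢCp,ᵢ(T_out − Tᵢ) = 0
Σ ṁᵢCp,ᵢTᵢ = 956×2.30×-43.6 + 1090×2.30×62.6 = 61071
Σ ṁᵢCp,ᵢ = 956×2.30 + 1090×2.30 = 4705.8
T_out = 61071 / 4705.8 = 12.978 °C

T_out = 13.0 °C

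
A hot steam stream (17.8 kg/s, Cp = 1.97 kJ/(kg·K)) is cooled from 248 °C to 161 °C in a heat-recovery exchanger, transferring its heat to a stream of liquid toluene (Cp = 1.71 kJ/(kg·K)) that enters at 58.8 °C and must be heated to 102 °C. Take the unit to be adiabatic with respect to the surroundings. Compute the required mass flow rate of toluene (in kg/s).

ṁ_c = 41.3 kg/s

Heat released by hot stream: Q = 17.8 × 1.97 × (248 − 161) = 3050.7 kJ/s
Energy balance on cold side (adiabatic exchanger): Q = ṁ_c·Cp_c·(T_c,out − T_c,in)
ṁ_c = 3050.7 / [1.71 × (102 − 58.8)] = 41.298 kg/s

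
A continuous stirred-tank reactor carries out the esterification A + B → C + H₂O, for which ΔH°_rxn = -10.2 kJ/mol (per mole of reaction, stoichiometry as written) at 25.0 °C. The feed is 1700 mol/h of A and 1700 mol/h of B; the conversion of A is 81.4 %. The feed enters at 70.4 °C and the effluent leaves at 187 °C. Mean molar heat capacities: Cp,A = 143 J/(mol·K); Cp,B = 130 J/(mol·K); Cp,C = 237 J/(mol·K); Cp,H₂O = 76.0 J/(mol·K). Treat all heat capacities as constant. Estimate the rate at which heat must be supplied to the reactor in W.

Q_in = 13600 W

Extent of reaction ξ = 0.814 × 1700 = 1383.8 mol/h
Reaction term: ξ·ΔH°_rxn = 1383.8 × -10.2 = -14115 kJ/h
Sensible, feed 70.4→25 °C: -21070 kJ/h
Outlet flows (mol/h): A 316.2, B 316.2, C 1383.8, H₂O 1383.8
Sensible, products 25→187 °C: 84151 kJ/h
Q = ΔH = 48966 kJ/h = 13.602 kW
Heat supplied = 13602 W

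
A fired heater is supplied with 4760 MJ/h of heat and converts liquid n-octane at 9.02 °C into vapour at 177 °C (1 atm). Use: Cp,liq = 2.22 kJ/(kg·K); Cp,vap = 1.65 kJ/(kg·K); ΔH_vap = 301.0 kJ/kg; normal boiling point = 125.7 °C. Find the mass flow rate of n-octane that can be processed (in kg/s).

ṁ = 2.05 kg/s

Δh = 2.22×(125.7−9.02) + 301.0 + 1.65×(177−125.7) = 644.67 kJ/kg
Q = 4760 MJ/h = 1322.2 kJ/s = 1322.2 kJ/s
ṁ = Q/Δh = 1322.2 / 644.67 = 2.051 kg/s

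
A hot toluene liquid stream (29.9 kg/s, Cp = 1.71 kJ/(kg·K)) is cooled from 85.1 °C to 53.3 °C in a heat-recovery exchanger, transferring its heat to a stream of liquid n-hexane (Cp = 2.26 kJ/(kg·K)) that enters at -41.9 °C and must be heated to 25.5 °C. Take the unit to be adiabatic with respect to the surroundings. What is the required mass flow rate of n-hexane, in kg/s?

ṁ_c = 10.7 kg/s

Heat released by hot stream: Q = 29.9 × 1.71 × (85.1 − 53.3) = 1625.9 kJ/s
Energy balance on cold side (adiabatic exchanger): Q = ṁ_c·Cp_c·(T_c,out − T_c,in)
ṁ_c = 1625.9 / [2.26 × (25.5 − -41.9)] = 10.674 kg/s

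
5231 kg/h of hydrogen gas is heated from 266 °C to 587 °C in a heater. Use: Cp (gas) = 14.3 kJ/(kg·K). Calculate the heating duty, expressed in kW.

Q = 6670 kW

Q = ṁ·Cp·ΔT = 5231 × 14.3 × (587 − 266) = 2.4012e+07 kJ/h
Converting: 2.4012e+07 / 3600 s = 6670 kW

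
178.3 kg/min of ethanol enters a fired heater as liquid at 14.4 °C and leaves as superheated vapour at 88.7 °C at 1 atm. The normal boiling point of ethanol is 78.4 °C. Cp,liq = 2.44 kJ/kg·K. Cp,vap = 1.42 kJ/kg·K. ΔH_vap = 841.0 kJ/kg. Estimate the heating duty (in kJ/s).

liquid 14.4→78.4 °C: 156.16 kJ/kg
vaporisation at 78.4 °C: 841 kJ/kg
vapour 78.4→88.7 °C: 14.626 kJ/kg
Δh = 156.16 + 841 + 14.626 = 1011.8 kJ/kg
Q = ṁ·Δh = 178.3 kg/min × 1011.8 kJ/kg = 180400 kJ/min
|Q| = 3006.7 kW

Q = 3010 kJ/s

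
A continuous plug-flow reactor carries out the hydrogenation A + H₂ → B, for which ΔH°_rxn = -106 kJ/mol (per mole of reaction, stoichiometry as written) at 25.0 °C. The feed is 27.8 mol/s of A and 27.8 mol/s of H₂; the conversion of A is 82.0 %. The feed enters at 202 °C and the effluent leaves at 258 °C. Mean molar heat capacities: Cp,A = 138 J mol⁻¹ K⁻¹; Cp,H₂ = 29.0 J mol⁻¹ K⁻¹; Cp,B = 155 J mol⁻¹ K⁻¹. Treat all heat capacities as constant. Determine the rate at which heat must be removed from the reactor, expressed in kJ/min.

Extent of reaction ξ = 0.820 × 27.8 = 22.796 mol/s
Reaction term: ξ·ΔH°_rxn = 22.796 × -106 = -2416.4 kJ/s
Sensible, feed 202→25 °C: -821.74 kJ/s
Outlet flows (mol/s): A 5.004, H₂ 5.004, B 22.796
Sensible, products 25→258 °C: 1018 kJ/s
Q = ΔH = -2220.1 kJ/s = -2220.1 kW
Heat removed = 133210 kJ/min

Q_out = 133000 kJ/min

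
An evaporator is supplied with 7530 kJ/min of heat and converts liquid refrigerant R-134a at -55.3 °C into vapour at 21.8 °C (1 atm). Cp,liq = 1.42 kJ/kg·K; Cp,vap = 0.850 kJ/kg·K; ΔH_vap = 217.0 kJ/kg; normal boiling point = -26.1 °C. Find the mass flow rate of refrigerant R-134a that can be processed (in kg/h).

ṁ = 1510 kg/h

Δh = 1.42×(-26.1−-55.3) + 217.0 + 0.850×(21.8−-26.1) = 299.18 kJ/kg
Q = 7530 kJ/min = 125.5 kJ/s = 451800 kJ/h
ṁ = Q/Δh = 451800 / 299.18 = 1510.1 kg/h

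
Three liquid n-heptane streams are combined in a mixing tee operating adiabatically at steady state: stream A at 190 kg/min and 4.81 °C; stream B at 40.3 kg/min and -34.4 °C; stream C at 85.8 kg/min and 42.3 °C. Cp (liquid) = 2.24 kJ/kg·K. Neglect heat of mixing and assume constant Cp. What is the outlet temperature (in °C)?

T_out = 9.99 °C

No heat crosses the boundary, so H_out = H_in.
Σ ṁᵢCp,ᵢTᵢ = 190×2.24×4.81 + 40.3×2.24×-34.4 + 85.8×2.24×42.3 = 7071.5
Σ ṁᵢCp,ᵢ = 190×2.24 + 40.3×2.24 + 85.8×2.24 = 708.06
T_out = 7071.5 / 708.06 = 9.9871 °C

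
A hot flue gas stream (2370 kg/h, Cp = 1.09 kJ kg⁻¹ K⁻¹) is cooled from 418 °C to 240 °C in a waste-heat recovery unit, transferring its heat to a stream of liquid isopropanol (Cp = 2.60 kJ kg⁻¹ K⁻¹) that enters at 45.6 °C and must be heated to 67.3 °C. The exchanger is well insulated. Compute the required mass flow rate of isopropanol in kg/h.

Heat released by hot stream: Q = 2370 × 1.09 × (418 − 240) = 459830 kJ/h
Energy balance on cold side (adiabatic exchanger): Q = ṁ_c·Cp_c·(T_c,out − T_c,in)
ṁ_c = 459830 / [2.60 × (67.3 − 45.6)] = 8150.1 kg/h

ṁ_c = 8150 kg/h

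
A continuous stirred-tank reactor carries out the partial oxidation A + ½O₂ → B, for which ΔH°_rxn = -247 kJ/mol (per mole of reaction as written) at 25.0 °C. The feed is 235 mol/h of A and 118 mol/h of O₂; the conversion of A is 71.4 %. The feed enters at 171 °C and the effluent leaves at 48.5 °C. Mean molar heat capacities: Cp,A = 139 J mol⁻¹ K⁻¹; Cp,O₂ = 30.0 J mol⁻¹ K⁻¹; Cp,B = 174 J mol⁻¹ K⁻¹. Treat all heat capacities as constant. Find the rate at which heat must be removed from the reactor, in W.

Extent of reaction ξ = 0.714 × 235 = 167.79 mol/h
Reaction term: ξ·ΔH°_rxn = 167.79 × -247 = -41444 kJ/h
Sensible, feed 171→25 °C: -5285.9 kJ/h
Outlet flows (mol/h): A 67.21, O₂ 34.105, B 167.79
Sensible, products 25→48.5 °C: 929.68 kJ/h
Q = ΔH = -45800 kJ/h = -12.722 kW
Heat removed = 12722 W

Q_out = 12700 W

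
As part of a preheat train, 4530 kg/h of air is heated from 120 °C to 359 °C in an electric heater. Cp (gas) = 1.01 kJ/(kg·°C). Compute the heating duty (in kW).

Q = ṁ·Cp·ΔT = 4530 × 1.01 × (359 − 120) = 1.0935e+06 kJ/h
Converting: 1.0935e+06 / 3600 s = 303.75 kW

Q = 304 kW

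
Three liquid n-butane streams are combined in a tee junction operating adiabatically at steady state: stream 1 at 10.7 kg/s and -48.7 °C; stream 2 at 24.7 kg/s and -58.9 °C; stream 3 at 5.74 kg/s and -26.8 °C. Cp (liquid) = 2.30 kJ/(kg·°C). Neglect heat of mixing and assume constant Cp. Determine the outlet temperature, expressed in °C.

No heat crosses the boundary, so H_out = H_in.
Σ ṁᵢCp,ᵢTᵢ = 10.7×2.30×-48.7 + 24.7×2.30×-58.9 + 5.74×2.30×-26.8 = -4898.4
Σ ṁᵢCp,ᵢ = 10.7×2.30 + 24.7×2.30 + 5.74×2.30 = 94.622
T_out = -4898.4 / 94.622 = -51.768 °C

T_out = -51.8 °C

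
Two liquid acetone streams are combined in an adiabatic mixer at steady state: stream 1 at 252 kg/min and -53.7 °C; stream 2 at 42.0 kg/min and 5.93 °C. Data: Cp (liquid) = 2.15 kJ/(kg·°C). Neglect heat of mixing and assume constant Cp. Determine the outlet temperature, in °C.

T_out = -45.2 °C

Energy balance with Q = 0: Σ ṁᵢCp,ᵢ(T_out − Tᵢ) = 0
Σ ṁᵢCp,ᵢTᵢ = 252×2.15×-53.7 + 42.0×2.15×5.93 = -28559
Σ ṁᵢCp,ᵢ = 252×2.15 + 42.0×2.15 = 632.1
T_out = -28559 / 632.1 = -45.181 °C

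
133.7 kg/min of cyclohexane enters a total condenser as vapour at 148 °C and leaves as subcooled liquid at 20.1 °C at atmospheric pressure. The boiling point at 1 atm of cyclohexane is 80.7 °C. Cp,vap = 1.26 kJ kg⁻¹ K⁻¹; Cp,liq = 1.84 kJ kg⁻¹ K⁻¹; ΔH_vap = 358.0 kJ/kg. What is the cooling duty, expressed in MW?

vapour 148→80.7 °C: -84.798 kJ/kg
condensation at 80.7 °C: -358 kJ/kg
liquid 80.7→20.1 °C: -111.5 kJ/kg
Δh = -84.798 + -358 + -111.5 = -554.3 kJ/kg
Q = ṁ·Δh = 133.7 kg/min × -554.3 kJ/kg = -74110 kJ/min
|Q| = 1235.2 kW = 1.2352 MW

Q_c = 1.24 MW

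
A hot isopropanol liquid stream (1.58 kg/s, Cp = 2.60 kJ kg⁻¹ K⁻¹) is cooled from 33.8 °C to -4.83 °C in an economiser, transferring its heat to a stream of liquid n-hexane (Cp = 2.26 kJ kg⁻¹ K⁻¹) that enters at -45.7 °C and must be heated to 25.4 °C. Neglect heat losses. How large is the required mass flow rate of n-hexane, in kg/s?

ṁ_c = 0.988 kg/s

Heat released by hot stream: Q = 1.58 × 2.60 × (33.8 − -4.83) = 158.69 kJ/s
Energy balance on cold side (adiabatic exchanger): Q = ṁ_c·Cp_c·(T_c,out − T_c,in)
ṁ_c = 158.69 / [2.26 × (25.4 − -45.7)] = 0.98759 kg/s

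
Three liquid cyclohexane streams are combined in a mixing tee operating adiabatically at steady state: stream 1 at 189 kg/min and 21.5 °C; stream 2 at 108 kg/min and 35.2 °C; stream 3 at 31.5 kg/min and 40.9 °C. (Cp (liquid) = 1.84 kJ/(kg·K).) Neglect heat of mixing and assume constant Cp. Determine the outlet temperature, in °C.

No heat crosses the boundary, so H_out = H_in.
Σ ṁᵢCp,ᵢTᵢ = 189×1.84×21.5 + 108×1.84×35.2 + 31.5×1.84×40.9 = 16842
Σ ṁᵢCp,ᵢ = 189×1.84 + 108×1.84 + 31.5×1.84 = 604.44
T_out = 16842 / 604.44 = 27.864 °C

T_out = 27.9 °C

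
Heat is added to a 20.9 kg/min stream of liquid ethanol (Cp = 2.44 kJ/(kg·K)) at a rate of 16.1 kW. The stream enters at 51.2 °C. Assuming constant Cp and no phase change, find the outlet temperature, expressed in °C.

Q = 16.1 kW = 966 kJ/min
ΔT = Q/(ṁ·Cp) = 966/(20.9×2.44) = 18.943 K
T_out = 51.2 + 18.943 = 70.143 °C

T_out = 70.1 °C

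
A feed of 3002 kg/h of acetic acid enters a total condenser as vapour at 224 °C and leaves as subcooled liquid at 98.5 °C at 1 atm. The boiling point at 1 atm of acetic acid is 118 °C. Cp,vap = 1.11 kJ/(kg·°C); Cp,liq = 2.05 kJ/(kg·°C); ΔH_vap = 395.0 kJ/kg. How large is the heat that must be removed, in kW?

vapour 224→118 °C: -117.66 kJ/kg
condensation at 118 °C: -395 kJ/kg
liquid 118→98.5 °C: -39.975 kJ/kg
Δh = -117.66 + -395 + -39.975 = -552.63 kJ/kg
Q = ṁ·Δh = 3002 kg/h × -552.63 kJ/kg = -1.659e+06 kJ/h
|Q| = 460.84 kW

Q_c = 461 kW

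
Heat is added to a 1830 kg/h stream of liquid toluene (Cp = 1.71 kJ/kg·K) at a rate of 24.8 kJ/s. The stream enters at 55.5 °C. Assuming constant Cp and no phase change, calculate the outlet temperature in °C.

Q = 24.8 kJ/s = 89280 kJ/h
ΔT = Q/(ṁ·Cp) = 89280/(1830×1.71) = 28.53 K
T_out = 55.5 + 28.53 = 84.03 °C

T_out = 84.0 °C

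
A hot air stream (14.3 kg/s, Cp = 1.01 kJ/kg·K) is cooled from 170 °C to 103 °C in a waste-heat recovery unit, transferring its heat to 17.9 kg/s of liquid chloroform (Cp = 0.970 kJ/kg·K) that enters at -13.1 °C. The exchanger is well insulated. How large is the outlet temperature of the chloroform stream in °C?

Heat released by hot stream: Q = 14.3 × 1.01 × (170 − 103) = 967.68 kJ/s
Energy balance on cold side (adiabatic exchanger): Q = ṁ_c·Cp_c·(T_c,out − T_c,in)
T_c,out = -13.1 + 967.68/(17.9 × 0.970) = 42.632 °C

T_c,out = 42.6 °C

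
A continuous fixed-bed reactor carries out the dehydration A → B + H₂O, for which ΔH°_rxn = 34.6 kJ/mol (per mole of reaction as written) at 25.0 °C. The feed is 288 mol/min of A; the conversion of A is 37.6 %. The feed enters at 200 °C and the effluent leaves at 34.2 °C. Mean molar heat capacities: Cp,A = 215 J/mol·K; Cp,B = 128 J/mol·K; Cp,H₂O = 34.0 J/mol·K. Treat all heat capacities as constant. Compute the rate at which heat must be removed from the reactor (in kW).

Q_out = 110 kW

Extent of reaction ξ = 0.376 × 288 = 108.29 mol/min
Reaction term: ξ·ΔH°_rxn = 108.29 × 34.6 = 3746.8 kJ/min
Sensible, feed 200→25 °C: -10836 kJ/min
Outlet flows (mol/min): A 179.71, B 108.29, H₂O 108.29
Sensible, products 25→34.2 °C: 516.86 kJ/min
Q = ΔH = -6572.4 kJ/min = -109.54 kW
Heat removed = 109.54 kW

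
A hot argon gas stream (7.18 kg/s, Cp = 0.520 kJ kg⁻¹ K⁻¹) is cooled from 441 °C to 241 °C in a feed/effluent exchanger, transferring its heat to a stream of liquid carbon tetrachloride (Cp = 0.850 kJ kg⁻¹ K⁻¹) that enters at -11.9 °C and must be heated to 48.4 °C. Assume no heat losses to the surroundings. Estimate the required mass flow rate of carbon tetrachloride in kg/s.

Heat released by hot stream: Q = 7.18 × 0.520 × (441 − 241) = 746.72 kJ/s
Energy balance on cold side (adiabatic exchanger): Q = ṁ_c·Cp_c·(T_c,out − T_c,in)
ṁ_c = 746.72 / [0.850 × (48.4 − -11.9)] = 14.569 kg/s

ṁ_c = 14.6 kg/s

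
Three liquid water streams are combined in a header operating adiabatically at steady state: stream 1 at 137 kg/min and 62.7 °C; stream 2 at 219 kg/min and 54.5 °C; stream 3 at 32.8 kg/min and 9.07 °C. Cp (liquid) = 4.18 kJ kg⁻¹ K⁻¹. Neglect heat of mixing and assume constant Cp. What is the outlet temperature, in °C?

Adiabatic, steady state ⇒ Σ ṁᵢCp,ᵢ(T_out − Tᵢ) = 0
Σ ṁᵢCp,ᵢTᵢ = 137×4.18×62.7 + 219×4.18×54.5 + 32.8×4.18×9.07 = 87040
Σ ṁᵢCp,ᵢ = 137×4.18 + 219×4.18 + 32.8×4.18 = 1625.2
T_out = 87040 / 1625.2 = 53.557 °C

T_out = 53.6 °C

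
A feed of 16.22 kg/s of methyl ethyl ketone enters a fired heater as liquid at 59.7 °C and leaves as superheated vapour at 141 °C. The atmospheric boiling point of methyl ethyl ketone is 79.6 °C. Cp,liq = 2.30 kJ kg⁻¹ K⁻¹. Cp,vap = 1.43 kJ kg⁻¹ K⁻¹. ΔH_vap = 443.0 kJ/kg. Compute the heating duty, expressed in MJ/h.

liquid 59.7→79.6 °C: 45.77 kJ/kg
vaporisation at 79.6 °C: 443 kJ/kg
vapour 79.6→141 °C: 87.802 kJ/kg
Δh = 45.77 + 443 + 87.802 = 576.57 kJ/kg
Q = ṁ·Δh = 16.22 kg/s × 576.57 kJ/kg = 9352 kJ/s
|Q| = 9352 kW = 33667 MJ/h

Q = 33700 MJ/h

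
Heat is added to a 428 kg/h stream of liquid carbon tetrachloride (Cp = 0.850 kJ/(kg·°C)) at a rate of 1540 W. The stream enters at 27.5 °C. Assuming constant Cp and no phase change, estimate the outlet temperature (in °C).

T_out = 42.7 °C

Q = 1540 W = 5544 kJ/h
ΔT = Q/(ṁ·Cp) = 5544/(428×0.850) = 15.239 K
T_out = 27.5 + 15.239 = 42.739 °C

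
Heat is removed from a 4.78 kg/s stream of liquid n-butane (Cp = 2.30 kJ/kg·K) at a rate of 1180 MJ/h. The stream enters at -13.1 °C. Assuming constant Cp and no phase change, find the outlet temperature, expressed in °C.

Q = 1180 MJ/h = 327.78 kJ/s
ΔT = Q/(ṁ·Cp) = 327.78/(4.78×2.30) = 29.814 K
T_out = -13.1 − 29.814 = -42.914 °C

T_out = -42.9 °C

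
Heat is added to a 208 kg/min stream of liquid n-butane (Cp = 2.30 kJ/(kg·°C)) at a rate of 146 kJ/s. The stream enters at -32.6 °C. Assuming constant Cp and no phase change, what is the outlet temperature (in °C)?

T_out = -14.3 °C

Q = 146 kJ/s = 8760 kJ/min
ΔT = Q/(ṁ·Cp) = 8760/(208×2.30) = 18.311 K
T_out = -32.6 + 18.311 = -14.289 °C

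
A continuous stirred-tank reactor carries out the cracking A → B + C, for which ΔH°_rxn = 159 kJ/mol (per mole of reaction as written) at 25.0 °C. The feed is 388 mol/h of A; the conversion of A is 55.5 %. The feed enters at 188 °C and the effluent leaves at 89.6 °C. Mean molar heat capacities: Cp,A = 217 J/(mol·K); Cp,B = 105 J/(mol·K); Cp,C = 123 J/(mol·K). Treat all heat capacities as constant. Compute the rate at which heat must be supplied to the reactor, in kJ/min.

Q_in = 435 kJ/min

Extent of reaction ξ = 0.555 × 388 = 215.34 mol/h
Reaction term: ξ·ΔH°_rxn = 215.34 × 159 = 34239 kJ/h
Sensible, feed 188→25 °C: -13724 kJ/h
Outlet flows (mol/h): A 172.66, B 215.34, C 215.34
Sensible, products 25→89.6 °C: 5592.1 kJ/h
Q = ΔH = 26107 kJ/h = 7.252 kW
Heat supplied = 435.12 kJ/min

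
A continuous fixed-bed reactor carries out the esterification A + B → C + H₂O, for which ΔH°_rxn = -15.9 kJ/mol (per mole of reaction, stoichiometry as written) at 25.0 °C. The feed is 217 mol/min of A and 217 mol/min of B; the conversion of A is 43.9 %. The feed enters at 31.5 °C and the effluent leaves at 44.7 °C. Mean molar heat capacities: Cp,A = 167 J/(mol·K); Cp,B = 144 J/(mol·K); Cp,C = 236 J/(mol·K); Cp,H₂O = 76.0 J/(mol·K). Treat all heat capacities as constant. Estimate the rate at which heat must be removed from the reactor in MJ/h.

Q_out = 37.3 MJ/h

Extent of reaction ξ = 0.439 × 217 = 95.263 mol/min
Reaction term: ξ·ΔH°_rxn = 95.263 × -15.9 = -1514.7 kJ/min
Sensible, feed 31.5→25 °C: -438.67 kJ/min
Outlet flows (mol/min): A 121.74, B 121.74, C 95.263, H₂O 95.263
Sensible, products 25→44.7 °C: 1331.4 kJ/min
Q = ΔH = -621.98 kJ/min = -10.366 kW
Heat removed = 37.319 MJ/h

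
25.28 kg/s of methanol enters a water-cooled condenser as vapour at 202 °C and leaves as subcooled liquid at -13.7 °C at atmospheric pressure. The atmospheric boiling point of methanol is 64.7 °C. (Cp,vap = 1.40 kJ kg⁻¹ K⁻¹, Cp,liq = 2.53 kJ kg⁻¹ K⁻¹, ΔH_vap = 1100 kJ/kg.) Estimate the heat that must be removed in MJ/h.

vapour 202→64.7 °C: -192.22 kJ/kg
condensation at 64.7 °C: -1100 kJ/kg
liquid 64.7→-13.7 °C: -198.35 kJ/kg
Δh = -192.22 + -1100 + -198.35 = -1490.6 kJ/kg
Q = ṁ·Δh = 25.28 kg/s × -1490.6 kJ/kg = -37682 kJ/s
|Q| = 37682 kW = 135650 MJ/h

Q_c = 136000 MJ/h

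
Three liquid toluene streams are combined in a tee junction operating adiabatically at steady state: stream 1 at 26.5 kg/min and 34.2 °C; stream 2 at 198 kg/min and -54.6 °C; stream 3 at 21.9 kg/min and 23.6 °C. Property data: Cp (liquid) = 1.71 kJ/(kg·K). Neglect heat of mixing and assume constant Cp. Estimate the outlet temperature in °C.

Adiabatic, steady state ⇒ Σ ṁᵢCp,ᵢ(T_out − Tᵢ) = 0
T_out = Σ ṁᵢCp,ᵢTᵢ / Σ ṁᵢCp,ᵢ
      = -16053 / 421.34 = -38.099 °C

T_out = -38.1 °C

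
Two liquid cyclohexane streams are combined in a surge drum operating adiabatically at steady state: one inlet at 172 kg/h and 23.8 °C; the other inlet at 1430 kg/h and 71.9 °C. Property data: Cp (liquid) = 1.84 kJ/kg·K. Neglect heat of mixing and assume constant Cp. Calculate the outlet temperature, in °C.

No heat crosses the boundary, so H_out = H_in.
T_out = Σ ṁᵢCp,ᵢTᵢ / Σ ṁᵢCp,ᵢ
      = 196720 / 2947.7 = 66.736 °C

T_out = 66.7 °C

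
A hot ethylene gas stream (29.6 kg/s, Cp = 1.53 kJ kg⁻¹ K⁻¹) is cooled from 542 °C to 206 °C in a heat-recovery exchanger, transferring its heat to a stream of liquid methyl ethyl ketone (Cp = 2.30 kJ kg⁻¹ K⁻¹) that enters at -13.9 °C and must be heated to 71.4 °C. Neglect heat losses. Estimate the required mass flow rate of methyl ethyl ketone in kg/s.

ṁ_c = 77.6 kg/s

Heat released by hot stream: Q = 29.6 × 1.53 × (542 − 206) = 15217 kJ/s
Energy balance on cold side (adiabatic exchanger): Q = ṁ_c·Cp_c·(T_c,out − T_c,in)
ṁ_c = 15217 / [2.30 × (71.4 − -13.9)] = 77.561 kg/s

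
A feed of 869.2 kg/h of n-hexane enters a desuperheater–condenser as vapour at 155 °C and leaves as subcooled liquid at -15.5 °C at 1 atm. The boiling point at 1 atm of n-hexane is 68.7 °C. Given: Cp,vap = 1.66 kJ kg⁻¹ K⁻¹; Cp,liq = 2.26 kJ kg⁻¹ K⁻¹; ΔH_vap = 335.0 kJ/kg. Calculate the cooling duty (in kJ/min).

vapour 155→68.7 °C: -143.26 kJ/kg
condensation at 68.7 °C: -335 kJ/kg
liquid 68.7→-15.5 °C: -190.29 kJ/kg
Δh = -143.26 + -335 + -190.29 = -668.55 kJ/kg
Q = ṁ·Δh = 869.2 kg/h × -668.55 kJ/kg = -581100 kJ/h
|Q| = 161.42 kW = 9685.1 kJ/min

Q_c = 9690 kJ/min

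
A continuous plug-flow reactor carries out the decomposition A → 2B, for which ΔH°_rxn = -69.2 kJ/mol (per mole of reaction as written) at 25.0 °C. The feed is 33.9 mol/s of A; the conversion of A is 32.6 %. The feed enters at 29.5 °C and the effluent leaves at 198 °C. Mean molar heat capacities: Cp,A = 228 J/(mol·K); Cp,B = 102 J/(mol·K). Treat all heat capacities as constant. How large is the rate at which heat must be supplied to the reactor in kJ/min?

Extent of reaction ξ = 0.326 × 33.9 = 11.051 mol/s
Reaction term: ξ·ΔH°_rxn = 11.051 × -69.2 = -764.76 kJ/s
Sensible, feed 29.5→25 °C: -34.781 kJ/s
Outlet flows (mol/s): A 22.849, B 22.103
Sensible, products 25→198 °C: 1291.3 kJ/s
Q = ΔH = 491.73 kJ/s = 491.73 kW
Heat supplied = 29504 kJ/min

Q_in = 29500 kJ/min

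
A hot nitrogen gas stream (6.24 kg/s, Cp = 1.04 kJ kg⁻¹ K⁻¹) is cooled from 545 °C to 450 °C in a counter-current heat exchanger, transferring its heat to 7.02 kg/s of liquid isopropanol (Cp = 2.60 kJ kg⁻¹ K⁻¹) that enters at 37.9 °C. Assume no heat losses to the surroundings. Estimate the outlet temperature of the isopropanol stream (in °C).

T_c,out = 71.7 °C

Heat released by hot stream: Q = 6.24 × 1.04 × (545 − 450) = 616.51 kJ/s
Energy balance on cold side (adiabatic exchanger): Q = ṁ_c·Cp_c·(T_c,out − T_c,in)
T_c,out = 37.9 + 616.51/(7.02 × 2.60) = 71.678 °C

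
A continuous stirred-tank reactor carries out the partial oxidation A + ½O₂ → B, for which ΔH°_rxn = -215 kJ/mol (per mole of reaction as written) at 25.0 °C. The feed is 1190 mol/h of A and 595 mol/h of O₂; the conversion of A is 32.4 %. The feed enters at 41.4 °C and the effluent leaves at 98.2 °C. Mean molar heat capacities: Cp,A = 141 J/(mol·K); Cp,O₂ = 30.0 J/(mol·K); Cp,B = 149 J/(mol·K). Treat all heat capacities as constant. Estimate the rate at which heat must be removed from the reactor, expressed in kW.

Q_out = 20.2 kW

Extent of reaction ξ = 0.324 × 1190 = 385.56 mol/h
Reaction term: ξ·ΔH°_rxn = 385.56 × -215 = -82895 kJ/h
Sensible, feed 41.4→25 °C: -3044.5 kJ/h
Outlet flows (mol/h): A 804.44, O₂ 402.22, B 385.56
Sensible, products 25→98.2 °C: 13391 kJ/h
Q = ΔH = -72549 kJ/h = -20.152 kW
Heat removed = 20.152 kW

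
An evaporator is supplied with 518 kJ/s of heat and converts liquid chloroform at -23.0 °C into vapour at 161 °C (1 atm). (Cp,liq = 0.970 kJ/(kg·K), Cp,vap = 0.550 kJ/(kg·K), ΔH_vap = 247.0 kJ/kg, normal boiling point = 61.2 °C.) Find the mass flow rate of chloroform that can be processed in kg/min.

ṁ = 81.0 kg/min

Δh = 0.970×(61.2−-23.0) + 247.0 + 0.550×(161−61.2) = 383.56 kJ/kg
Q = 518 kJ/s = 518 kJ/s = 31080 kJ/min
ṁ = Q/Δh = 31080 / 383.56 = 81.03 kg/min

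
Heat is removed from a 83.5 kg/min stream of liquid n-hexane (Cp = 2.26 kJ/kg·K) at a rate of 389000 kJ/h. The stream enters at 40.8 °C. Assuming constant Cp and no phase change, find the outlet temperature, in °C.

Q = 389000 kJ/h = 6483.3 kJ/min
ΔT = Q/(ṁ·Cp) = 6483.3/(83.5×2.26) = 34.356 K
T_out = 40.8 − 34.356 = 6.4439 °C

T_out = 6.44 °C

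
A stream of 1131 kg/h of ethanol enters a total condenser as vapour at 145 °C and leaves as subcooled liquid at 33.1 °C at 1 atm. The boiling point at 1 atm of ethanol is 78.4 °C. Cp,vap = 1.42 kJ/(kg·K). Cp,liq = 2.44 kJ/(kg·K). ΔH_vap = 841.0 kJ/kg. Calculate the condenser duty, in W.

Q_c = 329000 W

vapour 145→78.4 °C: -94.572 kJ/kg
condensation at 78.4 °C: -841 kJ/kg
liquid 78.4→33.1 °C: -110.53 kJ/kg
Δh = -94.572 + -841 + -110.53 = -1046.1 kJ/kg
Q = ṁ·Δh = 1131 kg/h × -1046.1 kJ/kg = -1.1831e+06 kJ/h
|Q| = 328.65 kW = 328650 W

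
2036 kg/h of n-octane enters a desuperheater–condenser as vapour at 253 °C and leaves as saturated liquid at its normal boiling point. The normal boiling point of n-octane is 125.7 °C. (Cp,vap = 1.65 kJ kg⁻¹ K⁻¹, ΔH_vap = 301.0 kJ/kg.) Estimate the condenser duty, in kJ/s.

vapour 253→125.7 °C: -210.04 kJ/kg
condensation at 125.7 °C: -301 kJ/kg
Δh = -210.04 + -301 = -511.04 kJ/kg
Q = ṁ·Δh = 2036 kg/h × -511.04 kJ/kg = -1.0405e+06 kJ/h
|Q| = 289.02 kW

Q_c = 289 kJ/s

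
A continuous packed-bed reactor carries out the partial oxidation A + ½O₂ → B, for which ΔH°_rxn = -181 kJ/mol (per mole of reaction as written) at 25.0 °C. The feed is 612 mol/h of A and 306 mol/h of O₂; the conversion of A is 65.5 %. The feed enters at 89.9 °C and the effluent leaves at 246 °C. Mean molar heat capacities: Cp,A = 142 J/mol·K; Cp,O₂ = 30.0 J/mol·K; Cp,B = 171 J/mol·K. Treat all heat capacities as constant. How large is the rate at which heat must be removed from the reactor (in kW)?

Extent of reaction ξ = 0.655 × 612 = 400.86 mol/h
Reaction term: ξ·ΔH°_rxn = 400.86 × -181 = -72556 kJ/h
Sensible, feed 89.9→25 °C: -6235.9 kJ/h
Outlet flows (mol/h): A 211.14, O₂ 105.57, B 400.86
Sensible, products 25→246 °C: 22475 kJ/h
Q = ΔH = -56317 kJ/h = -15.644 kW
Heat removed = 15.644 kW

Q_out = 15.6 kW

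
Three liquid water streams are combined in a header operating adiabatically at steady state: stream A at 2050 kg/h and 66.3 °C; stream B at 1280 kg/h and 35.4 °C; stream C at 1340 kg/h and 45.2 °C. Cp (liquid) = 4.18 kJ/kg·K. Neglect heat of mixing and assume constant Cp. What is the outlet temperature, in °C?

T_out = 51.8 °C

No heat crosses the boundary, so H_out = H_in.
Σ ṁᵢCp,ᵢTᵢ = 2050×4.18×66.3 + 1280×4.18×35.4 + 1340×4.18×45.2 = 1.0107e+06
Σ ṁᵢCp,ᵢ = 2050×4.18 + 1280×4.18 + 1340×4.18 = 19521
T_out = 1.0107e+06 / 19521 = 51.776 °C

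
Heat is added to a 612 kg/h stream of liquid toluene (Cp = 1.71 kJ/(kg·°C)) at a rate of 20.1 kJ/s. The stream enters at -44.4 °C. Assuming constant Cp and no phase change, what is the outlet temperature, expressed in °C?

Q = 20.1 kJ/s = 72360 kJ/h
ΔT = Q/(ṁ·Cp) = 72360/(612×1.71) = 69.143 K
T_out = -44.4 + 69.143 = 24.743 °C

T_out = 24.7 °C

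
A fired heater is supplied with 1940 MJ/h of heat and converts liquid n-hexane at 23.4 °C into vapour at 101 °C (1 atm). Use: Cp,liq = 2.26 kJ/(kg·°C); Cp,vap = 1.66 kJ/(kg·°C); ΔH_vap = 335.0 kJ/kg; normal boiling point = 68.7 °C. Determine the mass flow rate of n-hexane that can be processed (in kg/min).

Δh = 2.26×(68.7−23.4) + 335.0 + 1.66×(101−68.7) = 491 kJ/kg
Q = 1940 MJ/h = 538.89 kJ/s = 32333 kJ/min
ṁ = Q/Δh = 32333 / 491 = 65.853 kg/min

ṁ = 65.9 kg/min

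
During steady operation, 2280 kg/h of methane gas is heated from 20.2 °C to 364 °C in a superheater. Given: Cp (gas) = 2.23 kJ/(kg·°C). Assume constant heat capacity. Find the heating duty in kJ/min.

Q = ṁ·Cp·ΔT = 2280 × 2.23 × (364 − 20.2) = 1.748e+06 kJ/h
Converting: 1.748e+06 / 3600 s = 485.56 kW
Heating duty = 29134 kJ/min

Q = 29100 kJ/min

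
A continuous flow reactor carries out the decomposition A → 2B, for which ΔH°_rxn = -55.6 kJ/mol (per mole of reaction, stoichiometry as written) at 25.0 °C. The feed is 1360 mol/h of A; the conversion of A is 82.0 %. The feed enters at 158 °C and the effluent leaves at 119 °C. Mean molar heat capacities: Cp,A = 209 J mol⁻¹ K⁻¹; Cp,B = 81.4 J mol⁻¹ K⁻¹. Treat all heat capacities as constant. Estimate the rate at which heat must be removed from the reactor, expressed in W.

Q_out = 21600 W

Extent of reaction ξ = 0.820 × 1360 = 1115.2 mol/h
Reaction term: ξ·ΔH°_rxn = 1115.2 × -55.6 = -62005 kJ/h
Sensible, feed 158→25 °C: -37804 kJ/h
Outlet flows (mol/h): A 244.8, B 2230.4
Sensible, products 25→119 °C: 21875 kJ/h
Q = ΔH = -77934 kJ/h = -21.648 kW
Heat removed = 21648 W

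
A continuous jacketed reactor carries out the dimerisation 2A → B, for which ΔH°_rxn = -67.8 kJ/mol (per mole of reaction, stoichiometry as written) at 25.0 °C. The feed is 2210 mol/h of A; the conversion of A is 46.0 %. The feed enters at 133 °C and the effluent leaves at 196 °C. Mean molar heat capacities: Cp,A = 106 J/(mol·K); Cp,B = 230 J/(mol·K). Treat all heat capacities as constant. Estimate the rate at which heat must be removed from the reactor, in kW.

Extent of reaction ξ = 0.460 × 2210 / 2 = 508.3 mol/h
Reaction term: ξ·ΔH°_rxn = 508.3 × -67.8 = -34463 kJ/h
Sensible, feed 133→25 °C: -25300 kJ/h
Outlet flows (mol/h): A 1193.4, B 508.3
Sensible, products 25→196 °C: 41623 kJ/h
Q = ΔH = -18140 kJ/h = -5.0388 kW
Heat removed = 5.0388 kW

Q_out = 5.04 kW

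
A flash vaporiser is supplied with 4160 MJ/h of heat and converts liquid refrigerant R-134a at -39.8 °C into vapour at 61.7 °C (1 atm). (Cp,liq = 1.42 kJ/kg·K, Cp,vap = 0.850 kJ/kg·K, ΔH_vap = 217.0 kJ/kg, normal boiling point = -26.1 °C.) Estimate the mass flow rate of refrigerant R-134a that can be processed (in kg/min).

Δh = 1.42×(-26.1−-39.8) + 217.0 + 0.850×(61.7−-26.1) = 311.08 kJ/kg
Q = 4160 MJ/h = 1155.6 kJ/s = 69333 kJ/min
ṁ = Q/Δh = 69333 / 311.08 = 222.88 kg/min

ṁ = 223 kg/min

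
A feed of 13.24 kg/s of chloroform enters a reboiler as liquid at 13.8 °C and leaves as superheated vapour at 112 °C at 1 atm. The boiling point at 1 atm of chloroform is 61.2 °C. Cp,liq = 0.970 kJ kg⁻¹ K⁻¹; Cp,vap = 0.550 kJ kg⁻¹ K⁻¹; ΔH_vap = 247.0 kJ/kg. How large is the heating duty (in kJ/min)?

liquid 13.8→61.2 °C: 45.978 kJ/kg
vaporisation at 61.2 °C: 247 kJ/kg
vapour 61.2→112 °C: 27.94 kJ/kg
Δh = 45.978 + 247 + 27.94 = 320.92 kJ/kg
Q = ṁ·Δh = 13.24 kg/s × 320.92 kJ/kg = 4249 kJ/s
|Q| = 4249 kW = 254940 kJ/min

Q = 255000 kJ/min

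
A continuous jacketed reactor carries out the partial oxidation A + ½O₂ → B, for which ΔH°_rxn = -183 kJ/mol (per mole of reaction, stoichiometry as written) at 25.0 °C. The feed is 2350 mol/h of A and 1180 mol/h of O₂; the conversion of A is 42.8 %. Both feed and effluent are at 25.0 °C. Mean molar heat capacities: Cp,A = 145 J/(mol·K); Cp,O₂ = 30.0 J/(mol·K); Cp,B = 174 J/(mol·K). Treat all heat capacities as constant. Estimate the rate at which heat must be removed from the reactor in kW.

Q_out = 51.1 kW

Extent of reaction ξ = 0.428 × 2350 = 1005.8 mol/h
Reaction term: ξ·ΔH°_rxn = 1005.8 × -183 = -184060 kJ/h
Q = ΔH = -184060 kJ/h = -51.128 kW
Heat removed = 51.128 kW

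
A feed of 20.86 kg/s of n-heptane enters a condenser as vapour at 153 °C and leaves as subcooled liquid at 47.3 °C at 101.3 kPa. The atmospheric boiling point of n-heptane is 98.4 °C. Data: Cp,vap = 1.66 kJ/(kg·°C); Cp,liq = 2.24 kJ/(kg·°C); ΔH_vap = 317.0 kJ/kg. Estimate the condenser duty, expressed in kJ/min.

Q_c = 653000 kJ/min

vapour 153→98.4 °C: -90.636 kJ/kg
condensation at 98.4 °C: -317 kJ/kg
liquid 98.4→47.3 °C: -114.46 kJ/kg
Δh = -90.636 + -317 + -114.46 = -522.1 kJ/kg
Q = ṁ·Δh = 20.86 kg/s × -522.1 kJ/kg = -10891 kJ/s
|Q| = 10891 kW = 653460 kJ/min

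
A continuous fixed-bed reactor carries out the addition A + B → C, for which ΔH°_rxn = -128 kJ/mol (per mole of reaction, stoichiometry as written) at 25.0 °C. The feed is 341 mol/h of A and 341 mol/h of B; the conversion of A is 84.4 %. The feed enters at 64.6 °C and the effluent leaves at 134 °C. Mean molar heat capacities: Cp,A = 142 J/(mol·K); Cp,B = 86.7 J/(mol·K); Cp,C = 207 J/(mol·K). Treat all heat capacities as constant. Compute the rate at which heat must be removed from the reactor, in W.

Extent of reaction ξ = 0.844 × 341 = 287.8 mol/h
Reaction term: ξ·ΔH°_rxn = 287.8 × -128 = -36839 kJ/h
Sensible, feed 64.6→25 °C: -3088.3 kJ/h
Outlet flows (mol/h): A 53.196, B 53.196, C 287.8
Sensible, products 25→134 °C: 7819.8 kJ/h
Q = ΔH = -32107 kJ/h = -8.9187 kW
Heat removed = 8918.7 W

Q_out = 8920 W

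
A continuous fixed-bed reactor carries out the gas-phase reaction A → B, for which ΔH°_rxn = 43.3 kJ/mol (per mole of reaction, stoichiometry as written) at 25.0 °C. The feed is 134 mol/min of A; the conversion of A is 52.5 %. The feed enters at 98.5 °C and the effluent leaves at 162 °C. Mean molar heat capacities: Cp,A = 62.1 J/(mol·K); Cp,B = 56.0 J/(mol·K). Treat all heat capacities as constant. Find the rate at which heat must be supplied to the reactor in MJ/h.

Extent of reaction ξ = 0.525 × 134 = 70.35 mol/min
Reaction term: ξ·ΔH°_rxn = 70.35 × 43.3 = 3046.2 kJ/min
Sensible, feed 98.5→25 °C: -611.62 kJ/min
Outlet flows (mol/min): A 63.65, B 70.35
Sensible, products 25→162 °C: 1081.2 kJ/min
Q = ΔH = 3515.8 kJ/min = 58.596 kW
Heat supplied = 210.95 MJ/h

Q_in = 211 MJ/h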